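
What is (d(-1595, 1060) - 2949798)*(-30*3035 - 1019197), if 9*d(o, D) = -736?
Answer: 29475856562746/9 ≈ 3.2751e+12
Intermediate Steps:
d(o, D) = -736/9 (d(o, D) = (1/9)*(-736) = -736/9)
(d(-1595, 1060) - 2949798)*(-30*3035 - 1019197) = (-736/9 - 2949798)*(-30*3035 - 1019197) = -26548918*(-91050 - 1019197)/9 = -26548918/9*(-1110247) = 29475856562746/9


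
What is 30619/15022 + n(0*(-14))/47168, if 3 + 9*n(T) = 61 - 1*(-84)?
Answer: 3250066513/1594254816 ≈ 2.0386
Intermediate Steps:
n(T) = 142/9 (n(T) = -⅓ + (61 - 1*(-84))/9 = -⅓ + (61 + 84)/9 = -⅓ + (⅑)*145 = -⅓ + 145/9 = 142/9)
30619/15022 + n(0*(-14))/47168 = 30619/15022 + (142/9)/47168 = 30619*(1/15022) + (142/9)*(1/47168) = 30619/15022 + 71/212256 = 3250066513/1594254816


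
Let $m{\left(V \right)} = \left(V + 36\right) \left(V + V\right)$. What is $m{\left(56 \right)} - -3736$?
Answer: $14040$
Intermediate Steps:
$m{\left(V \right)} = 2 V \left(36 + V\right)$ ($m{\left(V \right)} = \left(36 + V\right) 2 V = 2 V \left(36 + V\right)$)
$m{\left(56 \right)} - -3736 = 2 \cdot 56 \left(36 + 56\right) - -3736 = 2 \cdot 56 \cdot 92 + 3736 = 10304 + 3736 = 14040$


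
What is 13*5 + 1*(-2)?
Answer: 63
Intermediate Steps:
13*5 + 1*(-2) = 65 - 2 = 63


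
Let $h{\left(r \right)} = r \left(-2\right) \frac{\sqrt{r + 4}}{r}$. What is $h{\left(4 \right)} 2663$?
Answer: $- 10652 \sqrt{2} \approx -15064.0$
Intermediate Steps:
$h{\left(r \right)} = - 2 \sqrt{4 + r}$ ($h{\left(r \right)} = - 2 r \frac{\sqrt{4 + r}}{r} = - 2 \sqrt{4 + r}$)
$h{\left(4 \right)} 2663 = - 2 \sqrt{4 + 4} \cdot 2663 = - 2 \sqrt{8} \cdot 2663 = - 2 \cdot 2 \sqrt{2} \cdot 2663 = - 4 \sqrt{2} \cdot 2663 = - 10652 \sqrt{2}$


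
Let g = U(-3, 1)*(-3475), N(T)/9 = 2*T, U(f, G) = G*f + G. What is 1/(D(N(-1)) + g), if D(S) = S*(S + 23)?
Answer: 1/6860 ≈ 0.00014577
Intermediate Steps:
U(f, G) = G + G*f
N(T) = 18*T (N(T) = 9*(2*T) = 18*T)
D(S) = S*(23 + S)
g = 6950 (g = (1*(1 - 3))*(-3475) = (1*(-2))*(-3475) = -2*(-3475) = 6950)
1/(D(N(-1)) + g) = 1/((18*(-1))*(23 + 18*(-1)) + 6950) = 1/(-18*(23 - 18) + 6950) = 1/(-18*5 + 6950) = 1/(-90 + 6950) = 1/6860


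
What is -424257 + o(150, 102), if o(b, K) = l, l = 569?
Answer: -423688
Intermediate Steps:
o(b, K) = 569
-424257 + o(150, 102) = -424257 + 569 = -423688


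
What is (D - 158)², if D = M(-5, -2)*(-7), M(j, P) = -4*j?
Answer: 88804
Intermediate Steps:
D = -140 (D = -4*(-5)*(-7) = 20*(-7) = -140)
(D - 158)² = (-140 - 158)² = (-298)² = 88804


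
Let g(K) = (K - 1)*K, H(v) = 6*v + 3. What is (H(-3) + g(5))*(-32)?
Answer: -160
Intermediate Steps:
H(v) = 3 + 6*v
g(K) = K*(-1 + K) (g(K) = (-1 + K)*K = K*(-1 + K))
(H(-3) + g(5))*(-32) = ((3 + 6*(-3)) + 5*(-1 + 5))*(-32) = ((3 - 18) + 5*4)*(-32) = (-15 + 20)*(-32) = 5*(-32) = -160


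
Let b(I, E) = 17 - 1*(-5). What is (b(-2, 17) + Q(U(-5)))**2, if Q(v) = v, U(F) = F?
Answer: 289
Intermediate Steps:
b(I, E) = 22 (b(I, E) = 17 + 5 = 22)
(b(-2, 17) + Q(U(-5)))**2 = (22 - 5)**2 = 17**2 = 289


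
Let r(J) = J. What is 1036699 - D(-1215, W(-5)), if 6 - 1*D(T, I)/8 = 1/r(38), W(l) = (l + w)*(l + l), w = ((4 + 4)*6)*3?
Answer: 19696373/19 ≈ 1.0367e+6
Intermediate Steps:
w = 144 (w = (8*6)*3 = 48*3 = 144)
W(l) = 2*l*(144 + l) (W(l) = (l + 144)*(l + l) = (144 + l)*(2*l) = 2*l*(144 + l))
D(T, I) = 908/19 (D(T, I) = 48 - 8/38 = 48 - 8*1/38 = 48 - 4/19 = 908/19)
1036699 - D(-1215, W(-5)) = 1036699 - 1*908/19 = 1036699 - 908/19 = 19696373/19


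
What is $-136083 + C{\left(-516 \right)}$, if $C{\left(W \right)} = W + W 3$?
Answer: $-138147$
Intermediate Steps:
$C{\left(W \right)} = 4 W$ ($C{\left(W \right)} = W + 3 W = 4 W$)
$-136083 + C{\left(-516 \right)} = -136083 + 4 \left(-516\right) = -136083 - 2064 = -138147$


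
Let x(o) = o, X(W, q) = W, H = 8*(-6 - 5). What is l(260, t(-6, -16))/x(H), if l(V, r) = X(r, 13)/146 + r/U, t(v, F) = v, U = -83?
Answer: -189/533192 ≈ -0.00035447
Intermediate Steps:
H = -88 (H = 8*(-11) = -88)
l(V, r) = -63*r/12118 (l(V, r) = r/146 + r/(-83) = r*(1/146) + r*(-1/83) = r/146 - r/83 = -63*r/12118)
l(260, t(-6, -16))/x(H) = -63/12118*(-6)/(-88) = (189/6059)*(-1/88) = -189/533192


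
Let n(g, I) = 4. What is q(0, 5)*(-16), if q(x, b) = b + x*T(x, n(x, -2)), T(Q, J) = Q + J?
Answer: -80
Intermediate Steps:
T(Q, J) = J + Q
q(x, b) = b + x*(4 + x)
q(0, 5)*(-16) = (5 + 0*(4 + 0))*(-16) = (5 + 0*4)*(-16) = (5 + 0)*(-16) = 5*(-16) = -80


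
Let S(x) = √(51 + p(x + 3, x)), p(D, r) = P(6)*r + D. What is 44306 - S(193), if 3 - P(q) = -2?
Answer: 44306 - 2*√303 ≈ 44271.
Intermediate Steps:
P(q) = 5 (P(q) = 3 - 1*(-2) = 3 + 2 = 5)
p(D, r) = D + 5*r (p(D, r) = 5*r + D = D + 5*r)
S(x) = √(54 + 6*x) (S(x) = √(51 + ((x + 3) + 5*x)) = √(51 + ((3 + x) + 5*x)) = √(51 + (3 + 6*x)) = √(54 + 6*x))
44306 - S(193) = 44306 - √(54 + 6*193) = 44306 - √(54 + 1158) = 44306 - √1212 = 44306 - 2*√303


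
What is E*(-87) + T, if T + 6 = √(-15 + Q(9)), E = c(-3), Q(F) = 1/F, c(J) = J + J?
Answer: 516 + I*√134/3 ≈ 516.0 + 3.8586*I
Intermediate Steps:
c(J) = 2*J
E = -6 (E = 2*(-3) = -6)
T = -6 + I*√134/3 (T = -6 + √(-15 + 1/9) = -6 + √(-15 + ⅑) = -6 + √(-134/9) = -6 + I*√134/3 ≈ -6.0 + 3.8586*I)
E*(-87) + T = -6*(-87) + (-6 + I*√134/3) = 522 + (-6 + I*√134/3) = 516 + I*√134/3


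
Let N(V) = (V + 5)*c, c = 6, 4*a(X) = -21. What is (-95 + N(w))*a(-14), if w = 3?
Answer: 987/4 ≈ 246.75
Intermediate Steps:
a(X) = -21/4 (a(X) = (1/4)*(-21) = -21/4)
N(V) = 30 + 6*V (N(V) = (V + 5)*6 = (5 + V)*6 = 30 + 6*V)
(-95 + N(w))*a(-14) = (-95 + (30 + 6*3))*(-21/4) = (-95 + (30 + 18))*(-21/4) = (-95 + 48)*(-21/4) = -47*(-21/4) = 987/4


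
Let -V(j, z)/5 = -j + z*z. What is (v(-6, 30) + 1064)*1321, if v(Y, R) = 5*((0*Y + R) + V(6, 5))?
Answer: 976219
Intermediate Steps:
V(j, z) = -5*z² + 5*j (V(j, z) = -5*(-j + z*z) = -5*(-j + z²) = -5*(z² - j) = -5*z² + 5*j)
v(Y, R) = -475 + 5*R (v(Y, R) = 5*((0*Y + R) + (-5*5² + 5*6)) = 5*((0 + R) + (-5*25 + 30)) = 5*(R + (-125 + 30)) = 5*(R - 95) = 5*(-95 + R) = -475 + 5*R)
(v(-6, 30) + 1064)*1321 = ((-475 + 5*30) + 1064)*1321 = ((-475 + 150) + 1064)*1321 = (-325 + 1064)*1321 = 739*1321 = 976219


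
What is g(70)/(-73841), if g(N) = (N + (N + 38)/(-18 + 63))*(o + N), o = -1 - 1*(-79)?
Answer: -53576/369205 ≈ -0.14511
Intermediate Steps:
o = 78 (o = -1 + 79 = 78)
g(N) = (78 + N)*(38/45 + 46*N/45) (g(N) = (N + (N + 38)/(-18 + 63))*(78 + N) = (N + (38 + N)/45)*(78 + N) = (N + (38 + N)*(1/45))*(78 + N) = (N + (38/45 + N/45))*(78 + N) = (38/45 + 46*N/45)*(78 + N) = (78 + N)*(38/45 + 46*N/45))
g(70)/(-73841) = (988/15 + (46/45)*70² + (3626/45)*70)/(-73841) = (988/15 + (46/45)*4900 + 50764/9)*(-1/73841) = (988/15 + 45080/9 + 50764/9)*(-1/73841) = (53576/5)*(-1/73841) = -53576/369205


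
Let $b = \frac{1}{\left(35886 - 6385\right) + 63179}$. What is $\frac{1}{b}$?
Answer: $92680$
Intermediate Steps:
$b = \frac{1}{92680}$ ($b = \frac{1}{\left(35886 - 6385\right) + 63179} = \frac{1}{29501 + 63179} = \frac{1}{92680} \approx 1.079 \cdot 10^{-5}$)
$\frac{1}{b} = \frac{1}{\frac{1}{92680}} = 92680$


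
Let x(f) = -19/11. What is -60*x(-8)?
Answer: 1140/11 ≈ 103.64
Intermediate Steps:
x(f) = -19/11 (x(f) = -19*1/11 = -19/11)
-60*x(-8) = -60*(-19/11) = 1140/11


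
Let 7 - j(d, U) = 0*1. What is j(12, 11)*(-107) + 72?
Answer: -677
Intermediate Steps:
j(d, U) = 7 (j(d, U) = 7 - 0 = 7 - 1*0 = 7 + 0 = 7)
j(12, 11)*(-107) + 72 = 7*(-107) + 72 = -749 + 72 = -677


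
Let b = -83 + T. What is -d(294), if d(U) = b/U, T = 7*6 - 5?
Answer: 23/147 ≈ 0.15646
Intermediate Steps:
T = 37 (T = 42 - 5 = 37)
b = -46 (b = -83 + 37 = -46)
d(U) = -46/U
-d(294) = -(-46)/294 = -1*(-23/147) = 23/147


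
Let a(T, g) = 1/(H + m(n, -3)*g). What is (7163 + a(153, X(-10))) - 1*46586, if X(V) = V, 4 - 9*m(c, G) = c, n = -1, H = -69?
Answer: -26452842/671 ≈ -39423.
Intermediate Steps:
m(c, G) = 4/9 - c/9
a(T, g) = 1/(-69 + 5*g/9) (a(T, g) = 1/(-69 + (4/9 - 1/9*(-1))*g) = 1/(-69 + (4/9 + 1/9)*g) = 1/(-69 + 5*g/9))
(7163 + a(153, X(-10))) - 1*46586 = (7163 + 9/(-621 + 5*(-10))) - 1*46586 = (7163 + 9/(-621 - 50)) - 46586 = (7163 + 9/(-671)) - 46586 = (7163 + 9*(-1/671)) - 46586 = (7163 - 9/671) - 46586 = 4806364/671 - 46586 = -26452842/671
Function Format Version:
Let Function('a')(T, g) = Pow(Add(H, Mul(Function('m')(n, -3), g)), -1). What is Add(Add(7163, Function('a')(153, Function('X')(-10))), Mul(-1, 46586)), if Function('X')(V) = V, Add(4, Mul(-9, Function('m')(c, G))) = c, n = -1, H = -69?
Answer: Rational(-26452842, 671) ≈ -39423.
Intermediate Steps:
Function('m')(c, G) = Add(Rational(4, 9), Mul(Rational(-1, 9), c))
Function('a')(T, g) = Pow(Add(-69, Mul(Rational(5, 9), g)), -1) (Function('a')(T, g) = Pow(Add(-69, Mul(Add(Rational(4, 9), Mul(Rational(-1, 9), -1)), g)), -1) = Pow(Add(-69, Mul(Add(Rational(4, 9), Rational(1, 9)), g)), -1) = Pow(Add(-69, Mul(Rational(5, 9), g)), -1))
Add(Add(7163, Function('a')(153, Function('X')(-10))), Mul(-1, 46586)) = Add(Add(7163, Mul(9, Pow(Add(-621, Mul(5, -10)), -1))), Mul(-1, 46586)) = Add(Add(7163, Mul(9, Pow(Add(-621, -50), -1))), -46586) = Add(Add(7163, Mul(9, Pow(-671, -1))), -46586) = Add(Add(7163, Mul(9, Rational(-1, 671))), -46586) = Add(Add(7163, Rational(-9, 671)), -46586) = Add(Rational(4806364, 671), -46586) = Rational(-26452842, 671)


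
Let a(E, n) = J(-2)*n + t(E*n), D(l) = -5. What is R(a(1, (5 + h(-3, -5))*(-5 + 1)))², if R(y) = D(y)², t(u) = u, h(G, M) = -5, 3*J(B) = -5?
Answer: 625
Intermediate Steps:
J(B) = -5/3 (J(B) = (⅓)*(-5) = -5/3)
a(E, n) = -5*n/3 + E*n
R(y) = 25 (R(y) = (-5)² = 25)
R(a(1, (5 + h(-3, -5))*(-5 + 1)))² = 25² = 625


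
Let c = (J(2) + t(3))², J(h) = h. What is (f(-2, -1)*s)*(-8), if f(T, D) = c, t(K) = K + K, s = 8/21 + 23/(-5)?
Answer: 226816/105 ≈ 2160.2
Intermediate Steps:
s = -443/105 (s = 8*(1/21) + 23*(-⅕) = 8/21 - 23/5 = -443/105 ≈ -4.2190)
t(K) = 2*K
c = 64 (c = (2 + 2*3)² = (2 + 6)² = 8² = 64)
f(T, D) = 64
(f(-2, -1)*s)*(-8) = (64*(-443/105))*(-8) = -28352/105*(-8) = 226816/105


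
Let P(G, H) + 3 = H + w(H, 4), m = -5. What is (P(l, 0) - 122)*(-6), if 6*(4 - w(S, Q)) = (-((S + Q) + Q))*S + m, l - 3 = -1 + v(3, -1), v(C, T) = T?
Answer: 721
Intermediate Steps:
l = 1 (l = 3 + (-1 - 1) = 3 - 2 = 1)
w(S, Q) = 29/6 - S*(-S - 2*Q)/6 (w(S, Q) = 4 - ((-((S + Q) + Q))*S - 5)/6 = 4 - ((-((Q + S) + Q))*S - 5)/6 = 4 - ((-(S + 2*Q))*S - 5)/6 = 4 - ((-S - 2*Q)*S - 5)/6 = 4 - (S*(-S - 2*Q) - 5)/6 = 4 - (-5 + S*(-S - 2*Q))/6 = 4 + (⅚ - S*(-S - 2*Q)/6) = 29/6 - S*(-S - 2*Q)/6)
P(G, H) = 11/6 + H²/6 + 7*H/3 (P(G, H) = -3 + (H + (29/6 + H²/6 + (⅓)*4*H)) = -3 + (H + (29/6 + H²/6 + 4*H/3)) = -3 + (29/6 + H²/6 + 7*H/3) = 11/6 + H²/6 + 7*H/3)
(P(l, 0) - 122)*(-6) = ((11/6 + (⅙)*0² + (7/3)*0) - 122)*(-6) = ((11/6 + (⅙)*0 + 0) - 122)*(-6) = ((11/6 + 0 + 0) - 122)*(-6) = (11/6 - 122)*(-6) = -721/6*(-6) = 721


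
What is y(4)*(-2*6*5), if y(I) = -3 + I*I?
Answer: -780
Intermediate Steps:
y(I) = -3 + I²
y(4)*(-2*6*5) = (-3 + 4²)*(-2*6*5) = (-3 + 16)*(-12*5) = 13*(-60) = -780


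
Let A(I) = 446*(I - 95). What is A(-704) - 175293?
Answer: -531647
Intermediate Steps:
A(I) = -42370 + 446*I (A(I) = 446*(-95 + I) = -42370 + 446*I)
A(-704) - 175293 = (-42370 + 446*(-704)) - 175293 = (-42370 - 313984) - 175293 = -356354 - 175293 = -531647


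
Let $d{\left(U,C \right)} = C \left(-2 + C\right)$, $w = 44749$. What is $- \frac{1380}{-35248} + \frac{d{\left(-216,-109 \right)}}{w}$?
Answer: $\frac{122054793}{394328188} \approx 0.30953$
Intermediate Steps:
$- \frac{1380}{-35248} + \frac{d{\left(-216,-109 \right)}}{w} = - \frac{1380}{-35248} + \frac{\left(-109\right) \left(-2 - 109\right)}{44749} = \left(-1380\right) \left(- \frac{1}{35248}\right) + \left(-109\right) \left(-111\right) \frac{1}{44749} = \frac{345}{8812} + 12099 \cdot \frac{1}{44749} = \frac{345}{8812} + \frac{12099}{44749} = \frac{122054793}{394328188}$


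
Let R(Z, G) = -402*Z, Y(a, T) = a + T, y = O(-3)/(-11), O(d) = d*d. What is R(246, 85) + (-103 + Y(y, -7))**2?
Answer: -10479971/121 ≈ -86611.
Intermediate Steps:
O(d) = d**2
y = -9/11 (y = (-3)**2/(-11) = 9*(-1/11) = -9/11 ≈ -0.81818)
Y(a, T) = T + a
R(246, 85) + (-103 + Y(y, -7))**2 = -402*246 + (-103 + (-7 - 9/11))**2 = -98892 + (-103 - 86/11)**2 = -98892 + (-1219/11)**2 = -98892 + 1485961/121 = -10479971/121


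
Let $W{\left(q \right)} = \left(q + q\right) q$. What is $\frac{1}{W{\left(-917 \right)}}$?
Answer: $\frac{1}{1681778} \approx 5.9461 \cdot 10^{-7}$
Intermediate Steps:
$W{\left(q \right)} = 2 q^{2}$ ($W{\left(q \right)} = 2 q q = 2 q^{2}$)
$\frac{1}{W{\left(-917 \right)}} = \frac{1}{2 \left(-917\right)^{2}} = \frac{1}{2 \cdot 840889} = \frac{1}{1681778}$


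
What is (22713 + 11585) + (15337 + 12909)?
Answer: 62544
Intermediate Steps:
(22713 + 11585) + (15337 + 12909) = 34298 + 28246 = 62544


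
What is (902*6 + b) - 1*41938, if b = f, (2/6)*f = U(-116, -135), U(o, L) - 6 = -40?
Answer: -36628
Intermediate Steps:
U(o, L) = -34 (U(o, L) = 6 - 40 = -34)
f = -102 (f = 3*(-34) = -102)
b = -102
(902*6 + b) - 1*41938 = (902*6 - 102) - 1*41938 = (5412 - 102) - 41938 = 5310 - 41938 = -36628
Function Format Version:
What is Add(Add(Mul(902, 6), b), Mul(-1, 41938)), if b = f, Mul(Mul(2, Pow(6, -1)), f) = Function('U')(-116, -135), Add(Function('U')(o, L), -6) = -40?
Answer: -36628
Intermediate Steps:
Function('U')(o, L) = -34 (Function('U')(o, L) = Add(6, -40) = -34)
f = -102 (f = Mul(3, -34) = -102)
b = -102
Add(Add(Mul(902, 6), b), Mul(-1, 41938)) = Add(Add(Mul(902, 6), -102), Mul(-1, 41938)) = Add(Add(5412, -102), -41938) = Add(5310, -41938) = -36628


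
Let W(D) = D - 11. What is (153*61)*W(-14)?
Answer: -233325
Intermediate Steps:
W(D) = -11 + D
(153*61)*W(-14) = (153*61)*(-11 - 14) = 9333*(-25) = -233325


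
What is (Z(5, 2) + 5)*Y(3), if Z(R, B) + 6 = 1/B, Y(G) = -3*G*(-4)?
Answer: -18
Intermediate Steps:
Y(G) = 12*G
Z(R, B) = -6 + 1/B
(Z(5, 2) + 5)*Y(3) = ((-6 + 1/2) + 5)*(12*3) = ((-6 + 1/2) + 5)*36 = (-11/2 + 5)*36 = -1/2*36 = -18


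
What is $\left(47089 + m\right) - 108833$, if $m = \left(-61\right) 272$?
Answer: $-78336$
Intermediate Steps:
$m = -16592$
$\left(47089 + m\right) - 108833 = \left(47089 - 16592\right) - 108833 = 30497 - 108833 = -78336$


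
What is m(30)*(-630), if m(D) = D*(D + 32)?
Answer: -1171800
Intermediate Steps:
m(D) = D*(32 + D)
m(30)*(-630) = (30*(32 + 30))*(-630) = (30*62)*(-630) = 1860*(-630) = -1171800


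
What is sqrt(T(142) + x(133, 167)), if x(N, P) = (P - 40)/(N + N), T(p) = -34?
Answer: I*sqrt(2371922)/266 ≈ 5.7899*I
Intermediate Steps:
x(N, P) = (-40 + P)/(2*N) (x(N, P) = (-40 + P)/((2*N)) = (-40 + P)*(1/(2*N)) = (-40 + P)/(2*N))
sqrt(T(142) + x(133, 167)) = sqrt(-34 + (1/2)*(-40 + 167)/133) = sqrt(-34 + (1/2)*(1/133)*127) = sqrt(-34 + 127/266) = sqrt(-8917/266) = I*sqrt(2371922)/266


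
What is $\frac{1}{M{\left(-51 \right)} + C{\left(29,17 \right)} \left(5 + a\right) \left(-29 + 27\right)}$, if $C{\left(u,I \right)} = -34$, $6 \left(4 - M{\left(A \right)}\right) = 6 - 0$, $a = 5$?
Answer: $\frac{1}{683} \approx 0.0014641$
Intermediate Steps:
$M{\left(A \right)} = 3$ ($M{\left(A \right)} = 4 - \frac{6 - 0}{6} = 4 - \frac{6 + 0}{6} = 4 - 1 = 3$)
$\frac{1}{M{\left(-51 \right)} + C{\left(29,17 \right)} \left(5 + a\right) \left(-29 + 27\right)} = \frac{1}{3 - 34 \left(5 + 5\right) \left(-29 + 27\right)} = \frac{1}{3 - 34 \cdot 10 \left(-2\right)} = \frac{1}{3 - -680} = \frac{1}{3 + 680} = \frac{1}{683}$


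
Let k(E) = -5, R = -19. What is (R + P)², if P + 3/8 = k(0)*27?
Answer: 1525225/64 ≈ 23832.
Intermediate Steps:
P = -1083/8 (P = -3/8 - 5*27 = -3/8 - 135 = -1083/8 ≈ -135.38)
(R + P)² = (-19 - 1083/8)² = (-1235/8)² = 1525225/64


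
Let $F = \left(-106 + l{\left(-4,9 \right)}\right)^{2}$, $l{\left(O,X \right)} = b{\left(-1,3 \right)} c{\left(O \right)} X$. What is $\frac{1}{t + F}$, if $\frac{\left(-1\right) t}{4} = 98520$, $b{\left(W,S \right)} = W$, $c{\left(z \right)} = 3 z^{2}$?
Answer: $- \frac{1}{104636} \approx -9.5569 \cdot 10^{-6}$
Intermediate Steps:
$t = -394080$ ($t = \left(-4\right) 98520 = -394080$)
$l{\left(O,X \right)} = - 3 X O^{2}$ ($l{\left(O,X \right)} = - 3 O^{2} X = - 3 X O^{2}$)
$F = 289444$ ($F = \left(-106 - 27 \left(-4\right)^{2}\right)^{2} = \left(-106 - 27 \cdot 16\right)^{2} = \left(-106 - 432\right)^{2} = \left(-538\right)^{2} = 289444$)
$\frac{1}{t + F} = \frac{1}{-394080 + 289444} = \frac{1}{-104636} = - \frac{1}{104636}$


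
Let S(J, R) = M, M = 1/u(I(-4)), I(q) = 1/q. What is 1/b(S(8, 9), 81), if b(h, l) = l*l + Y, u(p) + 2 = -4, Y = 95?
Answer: 1/6656 ≈ 0.00015024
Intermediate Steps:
u(p) = -6 (u(p) = -2 - 4 = -6)
M = -⅙ (M = 1/(-6) = -⅙ ≈ -0.16667)
S(J, R) = -⅙
b(h, l) = 95 + l² (b(h, l) = l*l + 95 = l² + 95 = 95 + l²)
1/b(S(8, 9), 81) = 1/(95 + 81²) = 1/(95 + 6561) = 1/6656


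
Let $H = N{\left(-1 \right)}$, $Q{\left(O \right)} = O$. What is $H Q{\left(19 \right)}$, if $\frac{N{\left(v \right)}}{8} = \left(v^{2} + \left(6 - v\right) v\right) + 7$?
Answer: $152$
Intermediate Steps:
$N{\left(v \right)} = 56 + 8 v^{2} + 8 v \left(6 - v\right)$ ($N{\left(v \right)} = 8 \left(\left(v^{2} + \left(6 - v\right) v\right) + 7\right) = 8 \left(\left(v^{2} + v \left(6 - v\right)\right) + 7\right) = 8 \left(7 + v^{2} + v \left(6 - v\right)\right) = 56 + 8 v^{2} + 8 v \left(6 - v\right)$)
$H = 8$ ($H = 56 + 48 \left(-1\right) = 56 - 48 = 8$)
$H Q{\left(19 \right)} = 8 \cdot 19 = 152$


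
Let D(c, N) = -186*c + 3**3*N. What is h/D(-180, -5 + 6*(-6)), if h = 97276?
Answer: 97276/32373 ≈ 3.0048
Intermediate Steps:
D(c, N) = -186*c + 27*N
h/D(-180, -5 + 6*(-6)) = 97276/(-186*(-180) + 27*(-5 + 6*(-6))) = 97276/(33480 + 27*(-5 - 36)) = 97276/(33480 + 27*(-41)) = 97276/(33480 - 1107) = 97276/32373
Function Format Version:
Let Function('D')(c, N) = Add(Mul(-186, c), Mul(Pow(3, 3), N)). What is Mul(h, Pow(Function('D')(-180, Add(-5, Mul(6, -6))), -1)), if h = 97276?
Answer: Rational(97276, 32373) ≈ 3.0048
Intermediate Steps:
Function('D')(c, N) = Add(Mul(-186, c), Mul(27, N))
Mul(h, Pow(Function('D')(-180, Add(-5, Mul(6, -6))), -1)) = Mul(97276, Pow(Add(Mul(-186, -180), Mul(27, Add(-5, Mul(6, -6)))), -1)) = Mul(97276, Pow(Add(33480, Mul(27, Add(-5, -36))), -1)) = Mul(97276, Pow(Add(33480, Mul(27, -41)), -1)) = Mul(97276, Pow(Add(33480, -1107), -1)) = Mul(97276, Pow(32373, -1)) = Mul(97276, Rational(1, 32373)) = Rational(97276, 32373)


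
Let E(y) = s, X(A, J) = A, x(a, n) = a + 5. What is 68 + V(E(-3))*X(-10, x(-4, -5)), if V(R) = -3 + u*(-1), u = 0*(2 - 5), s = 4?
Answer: 98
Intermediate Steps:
x(a, n) = 5 + a
E(y) = 4
u = 0 (u = 0*(-3) = 0)
V(R) = -3 (V(R) = -3 + 0*(-1) = -3 + 0 = -3)
68 + V(E(-3))*X(-10, x(-4, -5)) = 68 - 3*(-10) = 68 + 30 = 98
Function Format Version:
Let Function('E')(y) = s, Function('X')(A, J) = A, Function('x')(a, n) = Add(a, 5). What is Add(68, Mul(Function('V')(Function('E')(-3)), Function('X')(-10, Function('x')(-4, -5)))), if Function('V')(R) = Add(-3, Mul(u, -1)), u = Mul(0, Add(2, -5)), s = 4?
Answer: 98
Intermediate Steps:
Function('x')(a, n) = Add(5, a)
Function('E')(y) = 4
u = 0 (u = Mul(0, -3) = 0)
Function('V')(R) = -3 (Function('V')(R) = Add(-3, Mul(0, -1)) = Add(-3, 0) = -3)
Add(68, Mul(Function('V')(Function('E')(-3)), Function('X')(-10, Function('x')(-4, -5)))) = Add(68, Mul(-3, -10)) = Add(68, 30) = 98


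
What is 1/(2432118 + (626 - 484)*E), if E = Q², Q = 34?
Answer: 1/2596270 ≈ 3.8517e-7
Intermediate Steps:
E = 1156 (E = 34² = 1156)
1/(2432118 + (626 - 484)*E) = 1/(2432118 + (626 - 484)*1156) = 1/(2432118 + 142*1156) = 1/(2432118 + 164152) = 1/2596270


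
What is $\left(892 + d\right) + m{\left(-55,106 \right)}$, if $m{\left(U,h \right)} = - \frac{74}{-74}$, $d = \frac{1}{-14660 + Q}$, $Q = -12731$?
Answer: $\frac{24460162}{27391} \approx 893.0$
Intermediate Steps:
$d = - \frac{1}{27391}$ ($d = \frac{1}{-14660 - 12731} = \frac{1}{-27391} = - \frac{1}{27391} \approx -3.6508 \cdot 10^{-5}$)
$m{\left(U,h \right)} = 1$ ($m{\left(U,h \right)} = \left(-74\right) \left(- \frac{1}{74}\right) = 1$)
$\left(892 + d\right) + m{\left(-55,106 \right)} = \left(892 - \frac{1}{27391}\right) + 1 = \frac{24432771}{27391} + 1 = \frac{24460162}{27391}$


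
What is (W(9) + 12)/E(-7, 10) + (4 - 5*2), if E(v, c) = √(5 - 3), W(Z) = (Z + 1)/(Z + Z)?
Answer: -6 + 113*√2/18 ≈ 2.8781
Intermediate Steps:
W(Z) = (1 + Z)/(2*Z) (W(Z) = (1 + Z)/((2*Z)) = (1 + Z)*(1/(2*Z)) = (1 + Z)/(2*Z))
E(v, c) = √2
(W(9) + 12)/E(-7, 10) + (4 - 5*2) = ((½)*(1 + 9)/9 + 12)/(√2) + (4 - 5*2) = (√2/2)*((½)*(⅑)*10 + 12) + (4 - 10) = (√2/2)*(5/9 + 12) - 6 = (√2/2)*(113/9) - 6 = 113*√2/18 - 6 = -6 + 113*√2/18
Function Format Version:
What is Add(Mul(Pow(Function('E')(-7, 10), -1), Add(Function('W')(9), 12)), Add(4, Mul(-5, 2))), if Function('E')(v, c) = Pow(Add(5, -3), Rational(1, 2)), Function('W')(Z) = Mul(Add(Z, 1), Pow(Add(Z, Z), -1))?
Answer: Add(-6, Mul(Rational(113, 18), Pow(2, Rational(1, 2)))) ≈ 2.8781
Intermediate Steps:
Function('W')(Z) = Mul(Rational(1, 2), Pow(Z, -1), Add(1, Z)) (Function('W')(Z) = Mul(Add(1, Z), Pow(Mul(2, Z), -1)) = Mul(Add(1, Z), Mul(Rational(1, 2), Pow(Z, -1))) = Mul(Rational(1, 2), Pow(Z, -1), Add(1, Z)))
Function('E')(v, c) = Pow(2, Rational(1, 2))
Add(Mul(Pow(Function('E')(-7, 10), -1), Add(Function('W')(9), 12)), Add(4, Mul(-5, 2))) = Add(Mul(Pow(Pow(2, Rational(1, 2)), -1), Add(Mul(Rational(1, 2), Pow(9, -1), Add(1, 9)), 12)), Add(4, Mul(-5, 2))) = Add(Mul(Mul(Rational(1, 2), Pow(2, Rational(1, 2))), Add(Mul(Rational(1, 2), Rational(1, 9), 10), 12)), Add(4, -10)) = Add(Mul(Mul(Rational(1, 2), Pow(2, Rational(1, 2))), Add(Rational(5, 9), 12)), -6) = Add(Mul(Mul(Rational(1, 2), Pow(2, Rational(1, 2))), Rational(113, 9)), -6) = Add(Mul(Rational(113, 18), Pow(2, Rational(1, 2))), -6) = Add(-6, Mul(Rational(113, 18), Pow(2, Rational(1, 2))))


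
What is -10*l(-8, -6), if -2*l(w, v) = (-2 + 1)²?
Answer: 5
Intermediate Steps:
l(w, v) = -½ (l(w, v) = -(-2 + 1)²/2 = -½*(-1)² = -½*1 = -½)
-10*l(-8, -6) = -10*(-½) = 5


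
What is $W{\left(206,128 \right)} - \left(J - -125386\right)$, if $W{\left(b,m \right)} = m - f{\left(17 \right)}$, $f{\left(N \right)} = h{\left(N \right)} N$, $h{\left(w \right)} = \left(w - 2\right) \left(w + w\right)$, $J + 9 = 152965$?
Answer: $-286884$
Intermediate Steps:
$J = 152956$ ($J = -9 + 152965 = 152956$)
$h{\left(w \right)} = 2 w \left(-2 + w\right)$ ($h{\left(w \right)} = \left(-2 + w\right) 2 w = 2 w \left(-2 + w\right)$)
$f{\left(N \right)} = 2 N^{2} \left(-2 + N\right)$ ($f{\left(N \right)} = 2 N \left(-2 + N\right) N = 2 N^{2} \left(-2 + N\right)$)
$W{\left(b,m \right)} = -8670 + m$ ($W{\left(b,m \right)} = m - 2 \cdot 17^{2} \left(-2 + 17\right) = m - 2 \cdot 289 \cdot 15 = m - 8670 = -8670 + m$)
$W{\left(206,128 \right)} - \left(J - -125386\right) = \left(-8670 + 128\right) - \left(152956 - -125386\right) = -8542 - \left(152956 + 125386\right) = -8542 - 278342 = -286884$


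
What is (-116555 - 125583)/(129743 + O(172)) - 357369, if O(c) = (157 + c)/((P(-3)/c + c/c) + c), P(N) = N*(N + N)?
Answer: -690266236355021/1931512335 ≈ -3.5737e+5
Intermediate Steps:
P(N) = 2*N² (P(N) = N*(2*N) = 2*N²)
O(c) = (157 + c)/(1 + c + 18/c) (O(c) = (157 + c)/(((2*(-3)²)/c + c/c) + c) = (157 + c)/(((2*9)/c + 1) + c) = (157 + c)/((18/c + 1) + c) = (157 + c)/((1 + 18/c) + c) = (157 + c)/(1 + c + 18/c))
(-116555 - 125583)/(129743 + O(172)) - 357369 = (-116555 - 125583)/(129743 + 172*(157 + 172)/(18 + 172 + 172²)) - 357369 = -242138/(129743 + 172*329/(18 + 172 + 29584)) - 357369 = -242138/(129743 + 172*329/29774) - 357369 = -242138/(129743 + 172*(1/29774)*329) - 357369 = -242138/(129743 + 28294/14887) - 357369 = -242138/1931512335/14887 - 357369 = -242138*14887/1931512335 - 357369 = -3604708406/1931512335 - 357369 = -690266236355021/1931512335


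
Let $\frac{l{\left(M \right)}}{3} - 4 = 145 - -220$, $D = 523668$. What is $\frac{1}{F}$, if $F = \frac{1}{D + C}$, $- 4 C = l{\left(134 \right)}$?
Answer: $\frac{2093565}{4} \approx 5.2339 \cdot 10^{5}$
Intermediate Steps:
$l{\left(M \right)} = 1107$ ($l{\left(M \right)} = 12 + 3 \left(145 - -220\right) = 12 + 3 \left(145 + 220\right) = 12 + 3 \cdot 365 = 12 + 1095 = 1107$)
$C = - \frac{1107}{4}$ ($C = \left(- \frac{1}{4}\right) 1107 = - \frac{1107}{4} \approx -276.75$)
$F = \frac{4}{2093565}$ ($F = \frac{1}{523668 - \frac{1107}{4}} = \frac{1}{\frac{2093565}{4}} = \frac{4}{2093565} \approx 1.9106 \cdot 10^{-6}$)
$\frac{1}{F} = \frac{1}{\frac{4}{2093565}} = \frac{2093565}{4}$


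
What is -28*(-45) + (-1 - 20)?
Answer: 1239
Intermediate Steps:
-28*(-45) + (-1 - 20) = 1260 - 21 = 1239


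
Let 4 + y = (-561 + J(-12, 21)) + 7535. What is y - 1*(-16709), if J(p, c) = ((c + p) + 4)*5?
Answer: 23744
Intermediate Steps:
J(p, c) = 20 + 5*c + 5*p (J(p, c) = (4 + c + p)*5 = 20 + 5*c + 5*p)
y = 7035 (y = -4 + ((-561 + (20 + 5*21 + 5*(-12))) + 7535) = -4 + ((-561 + (20 + 105 - 60)) + 7535) = -4 + ((-561 + 65) + 7535) = -4 + (-496 + 7535) = -4 + 7039 = 7035)
y - 1*(-16709) = 7035 - 1*(-16709) = 7035 + 16709 = 23744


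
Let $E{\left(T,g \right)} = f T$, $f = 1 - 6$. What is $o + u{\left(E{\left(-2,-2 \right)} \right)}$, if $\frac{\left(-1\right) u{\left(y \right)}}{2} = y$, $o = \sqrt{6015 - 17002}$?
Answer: $-20 + i \sqrt{10987} \approx -20.0 + 104.82 i$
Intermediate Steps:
$f = -5$
$E{\left(T,g \right)} = - 5 T$
$o = i \sqrt{10987}$ ($o = \sqrt{-10987} = i \sqrt{10987} \approx 104.82 i$)
$u{\left(y \right)} = - 2 y$
$o + u{\left(E{\left(-2,-2 \right)} \right)} = i \sqrt{10987} - 2 \left(\left(-5\right) \left(-2\right)\right) = i \sqrt{10987} - 20 = -20 + i \sqrt{10987}$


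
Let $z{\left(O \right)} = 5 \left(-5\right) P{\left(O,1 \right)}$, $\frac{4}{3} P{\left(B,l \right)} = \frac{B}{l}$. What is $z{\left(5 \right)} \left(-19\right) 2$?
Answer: $\frac{7125}{2} \approx 3562.5$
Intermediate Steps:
$P{\left(B,l \right)} = \frac{3 B}{4 l}$ ($P{\left(B,l \right)} = \frac{3 \frac{B}{l}}{4} = \frac{3 B}{4 l}$)
$z{\left(O \right)} = - \frac{75 O}{4}$ ($z{\left(O \right)} = 5 \left(-5\right) \frac{3 O}{4 \cdot 1} = - 25 \cdot \frac{3}{4} O 1 = - 25 \frac{3 O}{4} = - \frac{75 O}{4}$)
$z{\left(5 \right)} \left(-19\right) 2 = \left(- \frac{75}{4}\right) 5 \left(-19\right) 2 = \left(- \frac{375}{4}\right) \left(-19\right) 2 = \frac{7125}{4} \cdot 2 = \frac{7125}{2}$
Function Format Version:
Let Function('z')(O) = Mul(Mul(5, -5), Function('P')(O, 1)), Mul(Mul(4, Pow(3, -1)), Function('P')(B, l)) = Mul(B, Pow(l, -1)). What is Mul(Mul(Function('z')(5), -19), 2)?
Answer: Rational(7125, 2) ≈ 3562.5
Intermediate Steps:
Function('P')(B, l) = Mul(Rational(3, 4), B, Pow(l, -1)) (Function('P')(B, l) = Mul(Rational(3, 4), Mul(B, Pow(l, -1))) = Mul(Rational(3, 4), B, Pow(l, -1)))
Function('z')(O) = Mul(Rational(-75, 4), O) (Function('z')(O) = Mul(Mul(5, -5), Mul(Rational(3, 4), O, Pow(1, -1))) = Mul(-25, Mul(Rational(3, 4), O, 1)) = Mul(-25, Mul(Rational(3, 4), O)) = Mul(Rational(-75, 4), O))
Mul(Mul(Function('z')(5), -19), 2) = Mul(Mul(Mul(Rational(-75, 4), 5), -19), 2) = Mul(Mul(Rational(-375, 4), -19), 2) = Mul(Rational(7125, 4), 2) = Rational(7125, 2)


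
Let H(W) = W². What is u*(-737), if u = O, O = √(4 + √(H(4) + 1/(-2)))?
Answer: -737*2^(¾)*√(√31 + 4*√2)/2 ≈ -2076.3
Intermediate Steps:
O = √(4 + √62/2) (O = √(4 + √(4² + 1/(-2))) = √(4 + √(16 - ½)) = √(4 + √(31/2)) = √(4 + √62/2) ≈ 2.8173)
u = 2^(¾)*√(√31 + 4*√2)/2 ≈ 2.8173
u*(-737) = (2^(¾)*√(√31 + 4*√2)/2)*(-737) = -737*2^(¾)*√(√31 + 4*√2)/2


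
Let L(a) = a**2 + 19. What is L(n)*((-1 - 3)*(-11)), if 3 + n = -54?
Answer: 143792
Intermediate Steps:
n = -57 (n = -3 - 54 = -57)
L(a) = 19 + a**2
L(n)*((-1 - 3)*(-11)) = (19 + (-57)**2)*((-1 - 3)*(-11)) = (19 + 3249)*(-4*(-11)) = 3268*44 = 143792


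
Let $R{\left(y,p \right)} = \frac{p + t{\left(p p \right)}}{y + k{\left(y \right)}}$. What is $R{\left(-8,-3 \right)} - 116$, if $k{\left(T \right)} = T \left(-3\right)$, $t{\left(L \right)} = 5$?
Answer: $- \frac{927}{8} \approx -115.88$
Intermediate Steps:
$k{\left(T \right)} = - 3 T$
$R{\left(y,p \right)} = - \frac{5 + p}{2 y}$ ($R{\left(y,p \right)} = \frac{p + 5}{y - 3 y} = \frac{5 + p}{\left(-2\right) y} = \left(5 + p\right) \left(- \frac{1}{2 y}\right) = - \frac{5 + p}{2 y}$)
$R{\left(-8,-3 \right)} - 116 = \frac{-5 - -3}{2 \left(-8\right)} - 116 = \frac{1}{2} \left(- \frac{1}{8}\right) \left(-5 + 3\right) - 116 = \frac{1}{2} \left(- \frac{1}{8}\right) \left(-2\right) - 116 = \frac{1}{8} - 116 = - \frac{927}{8}$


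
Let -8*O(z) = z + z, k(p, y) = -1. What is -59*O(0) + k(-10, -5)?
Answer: -1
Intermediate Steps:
O(z) = -z/4 (O(z) = -(z + z)/8 = -z/4)
-59*O(0) + k(-10, -5) = -(-59)*0/4 - 1 = -59*0 - 1 = 0 - 1 = -1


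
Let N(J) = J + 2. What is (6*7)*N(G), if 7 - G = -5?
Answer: 588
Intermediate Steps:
G = 12 (G = 7 - 1*(-5) = 7 + 5 = 12)
N(J) = 2 + J
(6*7)*N(G) = (6*7)*(2 + 12) = 42*14 = 588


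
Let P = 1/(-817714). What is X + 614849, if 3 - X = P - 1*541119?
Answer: 945253670295/817714 ≈ 1.1560e+6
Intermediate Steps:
P = -1/817714 ≈ -1.2229e-6
X = 442483035109/817714 (X = 3 - (-1/817714 - 1*541119) = 3 - (-1/817714 - 541119) = 3 - 1*(-442480581967/817714) = 3 + 442480581967/817714 = 442483035109/817714 ≈ 5.4112e+5)
X + 614849 = 442483035109/817714 + 614849 = 945253670295/817714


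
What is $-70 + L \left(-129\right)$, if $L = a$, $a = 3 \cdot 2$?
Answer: $-844$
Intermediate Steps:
$a = 6$
$L = 6$
$-70 + L \left(-129\right) = -70 + 6 \left(-129\right) = -70 - 774 = -844$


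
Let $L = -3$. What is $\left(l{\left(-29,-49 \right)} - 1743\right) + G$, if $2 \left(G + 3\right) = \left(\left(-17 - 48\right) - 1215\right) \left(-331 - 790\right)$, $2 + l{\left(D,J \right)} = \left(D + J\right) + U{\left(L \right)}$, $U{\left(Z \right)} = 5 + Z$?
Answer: $715616$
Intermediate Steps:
$l{\left(D,J \right)} = D + J$ ($l{\left(D,J \right)} = -2 + \left(\left(D + J\right) + \left(5 - 3\right)\right) = -2 + \left(\left(D + J\right) + 2\right) = -2 + \left(2 + D + J\right) = D + J$)
$G = 717437$ ($G = -3 + \frac{\left(\left(-17 - 48\right) - 1215\right) \left(-331 - 790\right)}{2} = -3 + \frac{\left(\left(-17 - 48\right) - 1215\right) \left(-1121\right)}{2} = -3 + \frac{\left(-65 - 1215\right) \left(-1121\right)}{2} = -3 + \frac{\left(-1280\right) \left(-1121\right)}{2} = -3 + \frac{1}{2} \cdot 1434880 = -3 + 717440 = 717437$)
$\left(l{\left(-29,-49 \right)} - 1743\right) + G = \left(\left(-29 - 49\right) - 1743\right) + 717437 = \left(-78 - 1743\right) + 717437 = -1821 + 717437 = 715616$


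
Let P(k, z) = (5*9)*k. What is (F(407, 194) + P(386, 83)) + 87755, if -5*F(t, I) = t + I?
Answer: 525024/5 ≈ 1.0500e+5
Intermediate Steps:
F(t, I) = -I/5 - t/5 (F(t, I) = -(t + I)/5 = -(I + t)/5 = -I/5 - t/5)
P(k, z) = 45*k
(F(407, 194) + P(386, 83)) + 87755 = ((-1/5*194 - 1/5*407) + 45*386) + 87755 = ((-194/5 - 407/5) + 17370) + 87755 = (-601/5 + 17370) + 87755 = 86249/5 + 87755 = 525024/5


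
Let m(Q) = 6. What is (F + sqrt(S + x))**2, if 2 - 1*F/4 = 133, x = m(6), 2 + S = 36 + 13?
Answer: (524 - sqrt(53))**2 ≈ 2.6700e+5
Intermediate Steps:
S = 47 (S = -2 + (36 + 13) = -2 + 49 = 47)
x = 6
F = -524 (F = 8 - 4*133 = 8 - 532 = -524)
(F + sqrt(S + x))**2 = (-524 + sqrt(47 + 6))**2 = (-524 + sqrt(53))**2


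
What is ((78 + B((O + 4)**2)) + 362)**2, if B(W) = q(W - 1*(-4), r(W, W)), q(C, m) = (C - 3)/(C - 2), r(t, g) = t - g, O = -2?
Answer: 6996025/36 ≈ 1.9433e+5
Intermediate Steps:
q(C, m) = (-3 + C)/(-2 + C)
B(W) = (1 + W)/(2 + W) (B(W) = (-3 + (W - 1*(-4)))/(-2 + (W - 1*(-4))) = (-3 + (W + 4))/(-2 + (W + 4)) = (-3 + (4 + W))/(-2 + (4 + W)) = (1 + W)/(2 + W))
((78 + B((O + 4)**2)) + 362)**2 = ((78 + (1 + (-2 + 4)**2)/(2 + (-2 + 4)**2)) + 362)**2 = ((78 + (1 + 2**2)/(2 + 2**2)) + 362)**2 = ((78 + (1 + 4)/(2 + 4)) + 362)**2 = ((78 + 5/6) + 362)**2 = (473/6 + 362)**2 = (2645/6)**2 = 6996025/36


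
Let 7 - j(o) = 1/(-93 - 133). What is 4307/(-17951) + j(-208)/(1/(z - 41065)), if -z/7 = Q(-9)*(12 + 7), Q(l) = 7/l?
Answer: -5237920225810/18256167 ≈ -2.8691e+5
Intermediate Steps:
j(o) = 1583/226 (j(o) = 7 - 1/(-93 - 133) = 7 - 1/(-226) = 7 - 1*(-1/226) = 7 + 1/226 = 1583/226)
z = 931/9 (z = -7*7/(-9)*(12 + 7) = -7*7*(-1/9)*19 = -(-49)*19/9 = -7*(-133/9) = 931/9 ≈ 103.44)
4307/(-17951) + j(-208)/(1/(z - 41065)) = 4307/(-17951) + 1583/(226*(1/(931/9 - 41065))) = 4307*(-1/17951) + 1583/(226*(1/(-368654/9))) = -4307/17951 + 1583/(226*(-9/368654)) = -4307/17951 + (1583/226)*(-368654/9) = -4307/17951 - 291789641/1017 = -5237920225810/18256167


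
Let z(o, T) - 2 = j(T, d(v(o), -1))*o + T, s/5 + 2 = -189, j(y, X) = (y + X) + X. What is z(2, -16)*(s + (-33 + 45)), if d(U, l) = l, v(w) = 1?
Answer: 47150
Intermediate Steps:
j(y, X) = y + 2*X (j(y, X) = (X + y) + X = y + 2*X)
s = -955 (s = -10 + 5*(-189) = -10 - 945 = -955)
z(o, T) = 2 + T + o*(-2 + T) (z(o, T) = 2 + ((T + 2*(-1))*o + T) = 2 + ((T - 2)*o + T) = 2 + ((-2 + T)*o + T) = 2 + (o*(-2 + T) + T) = 2 + (T + o*(-2 + T)) = 2 + T + o*(-2 + T))
z(2, -16)*(s + (-33 + 45)) = (2 - 16 + 2*(-2 - 16))*(-955 + (-33 + 45)) = (2 - 16 + 2*(-18))*(-955 + 12) = (2 - 16 - 36)*(-943) = -50*(-943) = 47150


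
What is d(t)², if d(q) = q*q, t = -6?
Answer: 1296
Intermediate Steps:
d(q) = q²
d(t)² = ((-6)²)² = 36² = 1296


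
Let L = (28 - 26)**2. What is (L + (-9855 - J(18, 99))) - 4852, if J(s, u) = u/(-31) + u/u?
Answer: -455725/31 ≈ -14701.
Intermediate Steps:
J(s, u) = 1 - u/31 (J(s, u) = u*(-1/31) + 1 = -u/31 + 1 = 1 - u/31)
L = 4 (L = 2**2 = 4)
(L + (-9855 - J(18, 99))) - 4852 = (4 + (-9855 - (1 - 1/31*99))) - 4852 = (4 + (-9855 - (1 - 99/31))) - 4852 = (4 + (-9855 - 1*(-68/31))) - 4852 = (4 + (-9855 + 68/31)) - 4852 = (4 - 305437/31) - 4852 = -305313/31 - 4852 = -455725/31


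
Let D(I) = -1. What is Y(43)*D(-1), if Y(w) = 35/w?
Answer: -35/43 ≈ -0.81395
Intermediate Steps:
Y(43)*D(-1) = (35/43)*(-1) = -35/43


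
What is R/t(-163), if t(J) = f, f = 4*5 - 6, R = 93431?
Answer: 93431/14 ≈ 6673.6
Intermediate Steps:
f = 14 (f = 20 - 6 = 14)
t(J) = 14
R/t(-163) = 93431/14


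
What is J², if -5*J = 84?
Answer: 7056/25 ≈ 282.24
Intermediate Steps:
J = -84/5 (J = -⅕*84 = -84/5 ≈ -16.800)
J² = (-84/5)² = 7056/25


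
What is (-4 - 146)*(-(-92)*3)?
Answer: -41400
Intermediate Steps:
(-4 - 146)*(-(-92)*3) = -(-3450)*(-12) = -150*276 = -41400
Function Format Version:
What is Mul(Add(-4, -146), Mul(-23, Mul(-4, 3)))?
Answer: -41400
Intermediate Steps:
Mul(Add(-4, -146), Mul(-23, Mul(-4, 3))) = Mul(-150, Mul(-23, -12)) = Mul(-150, 276) = -41400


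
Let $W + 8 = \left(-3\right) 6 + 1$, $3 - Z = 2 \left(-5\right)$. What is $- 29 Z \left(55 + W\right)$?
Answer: $-11310$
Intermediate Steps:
$Z = 13$ ($Z = 3 - 2 \left(-5\right) = 3 - -10 = 3 + 10 = 13$)
$W = -25$ ($W = -8 + \left(\left(-3\right) 6 + 1\right) = -8 + \left(-18 + 1\right) = -8 - 17 = -25$)
$- 29 Z \left(55 + W\right) = \left(-29\right) 13 \left(55 - 25\right) = \left(-377\right) 30 = -11310$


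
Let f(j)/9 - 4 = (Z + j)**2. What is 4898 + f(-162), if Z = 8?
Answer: 218378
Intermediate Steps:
f(j) = 36 + 9*(8 + j)**2
4898 + f(-162) = 4898 + (36 + 9*(8 - 162)**2) = 4898 + (36 + 9*(-154)**2) = 4898 + (36 + 9*23716) = 4898 + (36 + 213444) = 4898 + 213480 = 218378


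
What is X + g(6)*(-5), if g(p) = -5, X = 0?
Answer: 25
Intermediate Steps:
X + g(6)*(-5) = 0 - 5*(-5) = 0 + 25 = 25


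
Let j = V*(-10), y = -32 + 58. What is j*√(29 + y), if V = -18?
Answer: 180*√55 ≈ 1334.9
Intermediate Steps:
y = 26
j = 180 (j = -18*(-10) = 180)
j*√(29 + y) = 180*√(29 + 26) = 180*√55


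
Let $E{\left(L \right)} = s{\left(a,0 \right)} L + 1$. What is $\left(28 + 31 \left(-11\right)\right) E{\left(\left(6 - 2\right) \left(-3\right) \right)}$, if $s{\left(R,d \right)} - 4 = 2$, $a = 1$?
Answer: $22223$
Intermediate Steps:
$s{\left(R,d \right)} = 6$ ($s{\left(R,d \right)} = 4 + 2 = 6$)
$E{\left(L \right)} = 1 + 6 L$ ($E{\left(L \right)} = 6 L + 1 = 1 + 6 L$)
$\left(28 + 31 \left(-11\right)\right) E{\left(\left(6 - 2\right) \left(-3\right) \right)} = \left(28 + 31 \left(-11\right)\right) \left(1 + 6 \left(6 - 2\right) \left(-3\right)\right) = \left(28 - 341\right) \left(1 + 6 \cdot 4 \left(-3\right)\right) = - 313 \left(1 + 6 \left(-12\right)\right) = - 313 \left(1 - 72\right) = \left(-313\right) \left(-71\right) = 22223$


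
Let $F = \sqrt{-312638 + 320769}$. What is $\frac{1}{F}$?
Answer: $\frac{\sqrt{8131}}{8131} \approx 0.01109$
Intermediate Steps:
$F = \sqrt{8131} \approx 90.172$
$\frac{1}{F} = \frac{1}{\sqrt{8131}} = \frac{\sqrt{8131}}{8131}$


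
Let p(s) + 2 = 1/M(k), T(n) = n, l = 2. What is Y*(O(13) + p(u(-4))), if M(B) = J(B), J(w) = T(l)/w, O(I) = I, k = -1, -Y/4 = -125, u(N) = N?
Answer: 5250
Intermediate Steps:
Y = 500 (Y = -4*(-125) = 500)
J(w) = 2/w
M(B) = 2/B
p(s) = -5/2 (p(s) = -2 + 1/(2/(-1)) = -2 + 1/(2*(-1)) = -2 + 1/(-2) = -2 - 1/2 = -5/2)
Y*(O(13) + p(u(-4))) = 500*(13 - 5/2) = 500*(21/2) = 5250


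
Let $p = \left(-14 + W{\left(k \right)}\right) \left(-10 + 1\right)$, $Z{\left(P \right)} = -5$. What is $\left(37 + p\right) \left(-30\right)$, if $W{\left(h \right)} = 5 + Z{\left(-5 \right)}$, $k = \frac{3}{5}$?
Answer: $-4890$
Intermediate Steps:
$k = \frac{3}{5}$ ($k = 3 \cdot \frac{1}{5} = \frac{3}{5} \approx 0.6$)
$W{\left(h \right)} = 0$ ($W{\left(h \right)} = 5 - 5 = 0$)
$p = 126$ ($p = \left(-14 + 0\right) \left(-10 + 1\right) = \left(-14\right) \left(-9\right) = 126$)
$\left(37 + p\right) \left(-30\right) = \left(37 + 126\right) \left(-30\right) = 163 \left(-30\right) = -4890$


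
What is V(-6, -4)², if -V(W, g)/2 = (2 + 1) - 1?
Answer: 16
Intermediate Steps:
V(W, g) = -4 (V(W, g) = -2*((2 + 1) - 1) = -2*(3 - 1) = -2*2 = -4)
V(-6, -4)² = (-4)² = 16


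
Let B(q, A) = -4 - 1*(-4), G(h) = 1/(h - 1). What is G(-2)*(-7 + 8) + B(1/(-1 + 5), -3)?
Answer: -1/3 ≈ -0.33333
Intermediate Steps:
G(h) = 1/(-1 + h)
B(q, A) = 0 (B(q, A) = -4 + 4 = 0)
G(-2)*(-7 + 8) + B(1/(-1 + 5), -3) = (-7 + 8)/(-1 - 2) + 0 = 1/(-3) + 0 = -1/3*1 + 0 = -1/3 + 0 = -1/3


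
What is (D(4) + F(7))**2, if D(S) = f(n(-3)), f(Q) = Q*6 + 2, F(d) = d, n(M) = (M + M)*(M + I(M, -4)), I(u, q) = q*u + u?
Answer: 42849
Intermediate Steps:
I(u, q) = u + q*u
n(M) = -4*M**2 (n(M) = (M + M)*(M + M*(1 - 4)) = (2*M)*(M + M*(-3)) = (2*M)*(M - 3*M) = (2*M)*(-2*M) = -4*M**2)
f(Q) = 2 + 6*Q (f(Q) = 6*Q + 2 = 2 + 6*Q)
D(S) = -214 (D(S) = 2 + 6*(-4*(-3)**2) = 2 + 6*(-4*9) = 2 + 6*(-36) = 2 - 216 = -214)
(D(4) + F(7))**2 = (-214 + 7)**2 = (-207)**2 = 42849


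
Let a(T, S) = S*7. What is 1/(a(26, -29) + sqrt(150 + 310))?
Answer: -203/40749 - 2*sqrt(115)/40749 ≈ -0.0055081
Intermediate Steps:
a(T, S) = 7*S
1/(a(26, -29) + sqrt(150 + 310)) = 1/(7*(-29) + sqrt(150 + 310)) = 1/(-203 + sqrt(460)) = 1/(-203 + 2*sqrt(115))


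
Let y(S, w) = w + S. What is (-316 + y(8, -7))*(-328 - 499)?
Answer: 260505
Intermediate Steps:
y(S, w) = S + w
(-316 + y(8, -7))*(-328 - 499) = (-316 + (8 - 7))*(-328 - 499) = (-316 + 1)*(-827) = -315*(-827) = 260505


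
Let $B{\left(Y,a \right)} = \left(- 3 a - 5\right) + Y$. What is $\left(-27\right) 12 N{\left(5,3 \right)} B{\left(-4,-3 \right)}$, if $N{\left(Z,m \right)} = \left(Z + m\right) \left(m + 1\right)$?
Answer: $0$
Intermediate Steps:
$N{\left(Z,m \right)} = \left(1 + m\right) \left(Z + m\right)$ ($N{\left(Z,m \right)} = \left(Z + m\right) \left(1 + m\right) = \left(1 + m\right) \left(Z + m\right)$)
$B{\left(Y,a \right)} = -5 + Y - 3 a$ ($B{\left(Y,a \right)} = \left(- 3 a - 5\right) + Y = \left(-5 - 3 a\right) + Y = -5 + Y - 3 a$)
$\left(-27\right) 12 N{\left(5,3 \right)} B{\left(-4,-3 \right)} = \left(-27\right) 12 \left(5 + 3 + 3^{2} + 5 \cdot 3\right) \left(-5 - 4 - -9\right) = - 324 \left(5 + 3 + 9 + 15\right) \left(-5 - 4 + 9\right) = - 324 \cdot 32 \cdot 0 = \left(-324\right) 0 = 0$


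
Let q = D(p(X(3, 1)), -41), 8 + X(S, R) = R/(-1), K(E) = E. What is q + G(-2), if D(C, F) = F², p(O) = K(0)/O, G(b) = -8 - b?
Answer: 1675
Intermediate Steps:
X(S, R) = -8 - R (X(S, R) = -8 + R/(-1) = -8 + R*(-1) = -8 - R)
p(O) = 0 (p(O) = 0/O = 0)
q = 1681 (q = (-41)² = 1681)
q + G(-2) = 1681 + (-8 - 1*(-2)) = 1681 + (-8 + 2) = 1681 - 6 = 1675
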